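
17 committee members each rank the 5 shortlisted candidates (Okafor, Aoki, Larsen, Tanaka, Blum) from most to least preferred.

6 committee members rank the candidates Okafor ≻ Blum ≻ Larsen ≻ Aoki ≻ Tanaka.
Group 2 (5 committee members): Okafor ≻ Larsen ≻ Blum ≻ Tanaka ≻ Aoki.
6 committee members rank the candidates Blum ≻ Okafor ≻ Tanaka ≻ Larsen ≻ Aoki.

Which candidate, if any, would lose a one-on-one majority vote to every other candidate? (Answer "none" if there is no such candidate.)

Aoki

Head-to-head results (17 committee members):
Okafor vs Aoki: Okafor wins 17–0.
Okafor vs Larsen: Okafor wins 17–0.
Okafor–Tanaka: Okafor 17–0.
Okafor vs Blum: 6+5 = 11 for Okafor, 6 for Blum — Okafor by 11–6.
Aoki vs Larsen: 0 for Aoki, 17 for Larsen — Larsen by 17–0.
Aoki vs Tanaka: Tanaka wins 11–6.
Aoki vs Blum: Aoki is ranked higher on 0 ballots, Blum on 17. Blum wins 17–0.
Larsen vs Tanaka: Larsen is ranked higher on 6+5 = 11 ballots, Tanaka on 6. Larsen wins 11–6.
Larsen–Blum: Blum 12–5.
Tanaka vs Blum: Tanaka preferred on 0 ballots; Blum wins 17–0.
Aoki is beaten in every head-to-head and is the Condorcet loser.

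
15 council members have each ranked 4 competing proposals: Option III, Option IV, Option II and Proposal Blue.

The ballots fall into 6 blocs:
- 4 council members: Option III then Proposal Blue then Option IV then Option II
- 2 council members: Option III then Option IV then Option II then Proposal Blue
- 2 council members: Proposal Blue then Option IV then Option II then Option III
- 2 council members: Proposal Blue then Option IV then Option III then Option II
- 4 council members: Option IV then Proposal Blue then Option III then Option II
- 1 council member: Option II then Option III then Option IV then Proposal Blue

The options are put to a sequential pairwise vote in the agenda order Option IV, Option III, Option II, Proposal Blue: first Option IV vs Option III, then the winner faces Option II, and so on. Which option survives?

Proposal Blue

Round 1: Option IV vs Option III — 8–7, Option IV advances.
Round 2: Option IV vs Option II — 14–1, Option IV advances.
Round 3: Option IV vs Proposal Blue — 7–8, Proposal Blue advances.
The agenda winner is Proposal Blue.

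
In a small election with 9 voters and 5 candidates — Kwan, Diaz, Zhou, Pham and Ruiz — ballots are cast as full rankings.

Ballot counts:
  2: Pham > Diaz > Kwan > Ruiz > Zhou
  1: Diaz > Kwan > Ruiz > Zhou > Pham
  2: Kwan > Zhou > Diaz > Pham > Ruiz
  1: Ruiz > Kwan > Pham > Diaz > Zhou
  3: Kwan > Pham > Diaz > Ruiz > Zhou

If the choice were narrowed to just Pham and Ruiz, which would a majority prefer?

Pham

Ballots ranking Pham above Ruiz: 2 + 2 + 3 = 7.
Ballots ranking Ruiz above Pham: 9 − 7 = 2.
Pham wins the head-to-head 7–2.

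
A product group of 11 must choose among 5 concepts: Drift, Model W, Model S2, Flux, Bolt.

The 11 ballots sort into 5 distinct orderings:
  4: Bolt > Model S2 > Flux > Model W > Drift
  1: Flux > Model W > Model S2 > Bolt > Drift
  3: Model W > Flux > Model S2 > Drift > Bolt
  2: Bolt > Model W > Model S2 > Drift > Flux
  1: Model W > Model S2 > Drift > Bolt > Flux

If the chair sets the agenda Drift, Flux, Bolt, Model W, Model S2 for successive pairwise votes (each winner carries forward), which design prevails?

Bolt

Round 1: Drift vs Flux — 3–8, Flux advances.
Round 2: Flux vs Bolt — 4–7, Bolt advances.
Round 3: Bolt vs Model W — 6–5, Bolt advances.
Round 4: Bolt vs Model S2 — 6–5, Bolt advances.
The agenda winner is Bolt.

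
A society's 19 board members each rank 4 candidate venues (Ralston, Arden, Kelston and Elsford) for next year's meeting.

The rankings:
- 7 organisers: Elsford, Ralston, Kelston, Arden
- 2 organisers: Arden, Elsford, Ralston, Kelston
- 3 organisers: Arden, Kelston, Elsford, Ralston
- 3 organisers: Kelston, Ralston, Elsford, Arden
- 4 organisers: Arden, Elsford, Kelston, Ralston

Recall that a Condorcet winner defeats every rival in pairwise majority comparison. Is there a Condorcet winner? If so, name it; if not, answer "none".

Elsford

Check each pair by majority over 19 ballots:
Ralston vs Arden: Ralston is ranked higher on 7+3 = 10 ballots, Arden on 9. Ralston wins 10–9.
Ralston vs Kelston: Ralston preferred on 7+2 = 9 ballots; Kelston wins 10–9.
Ralston vs Elsford: Ralston preferred on 3 ballots; Elsford wins 16–3.
Arden vs Kelston: 9 to 10, Kelston.
Arden vs Elsford: 9 to 10, Elsford.
Kelston vs Elsford: Kelston is ranked higher on 3+3 = 6 ballots, Elsford on 13. Elsford wins 13–6.
Elsford defeats every rival head-to-head and is the Condorcet winner.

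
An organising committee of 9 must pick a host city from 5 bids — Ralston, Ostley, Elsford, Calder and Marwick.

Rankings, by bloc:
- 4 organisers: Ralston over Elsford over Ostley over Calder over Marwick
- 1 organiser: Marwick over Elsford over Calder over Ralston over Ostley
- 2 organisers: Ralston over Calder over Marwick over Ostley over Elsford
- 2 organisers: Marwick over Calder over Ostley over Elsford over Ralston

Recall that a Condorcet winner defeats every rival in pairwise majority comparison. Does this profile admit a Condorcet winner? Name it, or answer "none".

Ralston

Pairwise majorities:
Ralston vs Ostley: Ralston is ranked higher on 4+1+2 = 7 ballots, Ostley on 2. Ralston wins 7–2.
Ralston vs Elsford: Ralston is ranked higher on 4+2 = 6 ballots, Elsford on 3. Ralston wins 6–3.
Ralston vs Calder: 6 to 3, Ralston.
Ralston vs Marwick: 6 to 3, Ralston.
Ostley vs Elsford: Ostley is ranked higher on 2+2 = 4 ballots, Elsford on 5. Elsford wins 5–4.
Ostley vs Calder: 4 for Ostley, 5 for Calder — Calder by 5–4.
Ostley vs Marwick: 4 to 5, Marwick.
Elsford vs Calder: 4+1 = 5 for Elsford, 4 for Calder — Elsford by 5–4.
Elsford vs Marwick: Elsford preferred on 4 ballots; Marwick wins 5–4.
Calder vs Marwick: 4+2 = 6 for Calder, 3 for Marwick — Calder by 6–3.
Ralston wins every pairwise contest, so Ralston is the Condorcet winner.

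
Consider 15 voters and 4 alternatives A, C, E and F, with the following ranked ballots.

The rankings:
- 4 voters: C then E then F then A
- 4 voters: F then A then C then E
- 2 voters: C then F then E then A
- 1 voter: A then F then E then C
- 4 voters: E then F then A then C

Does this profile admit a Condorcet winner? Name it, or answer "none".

none

Pairwise majorities:
A vs C: A, 9–6.
A vs E: E wins 10–5.
A–F: F 14–1.
C–E: C 10–5.
C vs F: F wins 9–6.
E vs F: E, 8–7.
No alternative is unbeaten: A loses to E; C loses to A; E loses to C; F loses to E. In particular A > C > E > A is a majority cycle — no Condorcet winner exists.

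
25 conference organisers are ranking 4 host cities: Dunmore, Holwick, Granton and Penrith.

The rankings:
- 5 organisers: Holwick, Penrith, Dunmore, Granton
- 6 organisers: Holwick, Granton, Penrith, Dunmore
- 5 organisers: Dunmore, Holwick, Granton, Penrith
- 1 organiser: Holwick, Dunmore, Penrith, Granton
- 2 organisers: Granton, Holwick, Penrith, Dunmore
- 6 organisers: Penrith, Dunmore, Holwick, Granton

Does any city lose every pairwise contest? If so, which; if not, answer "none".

none

Pairwise majorities:
Dunmore vs Holwick: 5+6 = 11 for Dunmore, 14 for Holwick — Holwick by 14–11.
Dunmore vs Granton: Dunmore preferred on 5+5+1+6 = 17 ballots; Dunmore wins 17–8.
Dunmore vs Penrith: Dunmore preferred on 5+1 = 6 ballots; Penrith wins 19–6.
Holwick vs Granton: Holwick, 23–2.
Holwick vs Penrith: Holwick preferred on 5+6+5+1+2 = 19 ballots; Holwick wins 19–6.
Granton vs Penrith: 6+5+2 = 13 for Granton, 12 for Penrith — Granton by 13–12.
Every city wins at least one matchup (Dunmore beats Granton; Holwick beats Dunmore; Granton beats Penrith; Penrith beats Dunmore), so there is no Condorcet loser.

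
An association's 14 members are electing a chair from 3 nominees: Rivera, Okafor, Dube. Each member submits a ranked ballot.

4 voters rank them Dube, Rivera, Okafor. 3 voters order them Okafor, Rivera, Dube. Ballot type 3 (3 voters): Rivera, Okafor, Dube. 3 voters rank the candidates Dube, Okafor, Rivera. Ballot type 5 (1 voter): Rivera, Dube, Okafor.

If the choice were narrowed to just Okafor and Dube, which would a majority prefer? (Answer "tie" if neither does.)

Dube

Ballots ranking Okafor above Dube: 3 + 3 = 6.
Ballots ranking Dube above Okafor: 14 − 6 = 8.
Dube wins the head-to-head 8–6.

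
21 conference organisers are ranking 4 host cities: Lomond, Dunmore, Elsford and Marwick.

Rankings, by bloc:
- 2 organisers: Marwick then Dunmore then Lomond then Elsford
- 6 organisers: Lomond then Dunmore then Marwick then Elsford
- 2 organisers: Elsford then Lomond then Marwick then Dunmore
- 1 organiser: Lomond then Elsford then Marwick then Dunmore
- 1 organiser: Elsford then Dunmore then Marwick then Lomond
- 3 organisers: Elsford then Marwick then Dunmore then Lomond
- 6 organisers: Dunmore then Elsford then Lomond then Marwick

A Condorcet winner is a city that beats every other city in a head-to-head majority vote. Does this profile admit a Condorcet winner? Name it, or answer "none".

Check each pair by majority over 21 ballots:
Lomond vs Dunmore: Lomond is ranked higher on 6+2+1 = 9 ballots, Dunmore on 12. Dunmore wins 12–9.
Lomond vs Elsford: 2+6+1 = 9 for Lomond, 12 for Elsford — Elsford by 12–9.
Lomond vs Marwick: Lomond wins 15–6.
Dunmore vs Elsford: Dunmore preferred on 2+6+6 = 14 ballots; Dunmore wins 14–7.
Dunmore vs Marwick: 13 to 8, Dunmore.
Elsford–Marwick: Elsford 13–8.
Only Dunmore has no losses; Dunmore is the Condorcet winner.

Dunmore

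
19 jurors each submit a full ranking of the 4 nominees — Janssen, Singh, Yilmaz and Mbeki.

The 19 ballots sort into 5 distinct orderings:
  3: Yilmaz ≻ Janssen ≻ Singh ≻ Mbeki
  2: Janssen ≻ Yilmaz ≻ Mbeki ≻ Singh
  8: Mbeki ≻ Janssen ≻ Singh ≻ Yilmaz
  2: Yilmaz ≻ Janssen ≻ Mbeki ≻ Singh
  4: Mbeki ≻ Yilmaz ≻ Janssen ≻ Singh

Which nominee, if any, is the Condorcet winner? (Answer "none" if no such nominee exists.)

Pairwise majorities:
Janssen–Singh: Janssen 19–0.
Janssen–Yilmaz: Janssen 10–9.
Janssen vs Mbeki: Mbeki wins 12–7.
Singh vs Yilmaz: Yilmaz wins 11–8.
Singh–Mbeki: Mbeki 16–3.
Yilmaz vs Mbeki: Mbeki, 12–7.
Mbeki beats each of Janssen, Singh, Yilmaz — Mbeki is the Condorcet winner.

Mbeki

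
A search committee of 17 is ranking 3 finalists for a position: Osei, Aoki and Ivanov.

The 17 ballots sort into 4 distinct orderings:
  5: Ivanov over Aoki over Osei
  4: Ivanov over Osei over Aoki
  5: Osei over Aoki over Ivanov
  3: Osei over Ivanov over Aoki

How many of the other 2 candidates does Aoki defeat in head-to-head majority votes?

0

Aoki against each rival (17 committee members):
Aoki vs Osei: Aoki preferred on 5 ballots; Osei wins 12–5.
Aoki vs Ivanov: 5 to 12, Ivanov.
Aoki beats no one; loses to Osei, Ivanov — 0 pairwise wins.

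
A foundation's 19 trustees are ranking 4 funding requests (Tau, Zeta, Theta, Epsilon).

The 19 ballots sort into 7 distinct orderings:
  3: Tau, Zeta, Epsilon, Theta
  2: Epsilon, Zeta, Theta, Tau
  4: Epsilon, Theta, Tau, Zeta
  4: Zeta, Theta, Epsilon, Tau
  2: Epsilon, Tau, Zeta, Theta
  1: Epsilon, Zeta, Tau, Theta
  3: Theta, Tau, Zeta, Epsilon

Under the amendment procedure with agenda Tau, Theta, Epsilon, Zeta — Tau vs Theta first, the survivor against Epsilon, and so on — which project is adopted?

Zeta

Round 1: Tau vs Theta — 6–13, Theta advances.
Round 2: Theta vs Epsilon — 7–12, Epsilon advances.
Round 3: Epsilon vs Zeta — 9–10, Zeta advances.
Zeta survives the agenda.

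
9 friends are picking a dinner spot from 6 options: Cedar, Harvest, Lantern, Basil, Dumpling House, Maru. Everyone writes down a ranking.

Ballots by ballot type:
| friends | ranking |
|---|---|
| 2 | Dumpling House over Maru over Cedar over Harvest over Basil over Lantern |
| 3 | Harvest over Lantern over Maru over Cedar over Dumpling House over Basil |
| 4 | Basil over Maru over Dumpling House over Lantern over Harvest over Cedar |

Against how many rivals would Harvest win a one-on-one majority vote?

3

Harvest against each rival (9 friends):
Harvest vs Cedar: 3+4 = 7 for Harvest, 2 for Cedar — Harvest by 7–2.
Harvest vs Lantern: Harvest wins 5–4.
Harvest vs Basil: 2+3 = 5 for Harvest, 4 for Basil — Harvest by 5–4.
Harvest vs Dumpling House: Dumpling House, 6–3.
Harvest vs Maru: Harvest preferred on 3 ballots; Maru wins 6–3.
Harvest beats Cedar, Lantern, Basil; loses to Dumpling House, Maru — 3 pairwise wins.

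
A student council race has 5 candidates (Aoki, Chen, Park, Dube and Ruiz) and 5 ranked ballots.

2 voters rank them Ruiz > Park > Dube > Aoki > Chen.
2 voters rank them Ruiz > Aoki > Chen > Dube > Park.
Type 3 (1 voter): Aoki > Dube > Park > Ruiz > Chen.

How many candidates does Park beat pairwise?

Park against each rival (5 voters):
Park vs Aoki: Aoki wins 3–2.
Park vs Chen: Park, 3–2.
Park–Dube: Dube 3–2.
Park vs Ruiz: Ruiz, 4–1.
Park beats Chen; loses to Aoki, Dube, Ruiz — 1 pairwise win.

1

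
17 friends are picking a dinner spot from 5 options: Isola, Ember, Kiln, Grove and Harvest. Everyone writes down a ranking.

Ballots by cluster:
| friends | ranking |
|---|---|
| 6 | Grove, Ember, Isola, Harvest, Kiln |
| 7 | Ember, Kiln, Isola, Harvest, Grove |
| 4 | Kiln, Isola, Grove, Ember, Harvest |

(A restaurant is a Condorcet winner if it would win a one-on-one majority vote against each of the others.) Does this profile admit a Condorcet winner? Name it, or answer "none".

Head-to-head results (17 friends):
Isola vs Ember: 4 to 13, Ember.
Isola vs Kiln: 6 to 11, Kiln.
Isola vs Grove: 7+4 = 11 for Isola, 6 for Grove — Isola by 11–6.
Isola vs Harvest: Isola is ranked higher on 6+7+4 = 17 ballots, Harvest on 0. Isola wins 17–0.
Ember vs Kiln: 6+7 = 13 for Ember, 4 for Kiln — Ember by 13–4.
Ember vs Grove: Ember is ranked higher on 7 ballots, Grove on 10. Grove wins 10–7.
Ember vs Harvest: Ember preferred on 6+7+4 = 17 ballots; Ember wins 17–0.
Kiln vs Grove: Kiln preferred on 7+4 = 11 ballots; Kiln wins 11–6.
Kiln vs Harvest: 11 to 6, Kiln.
Grove vs Harvest: Grove preferred on 6+4 = 10 ballots; Grove wins 10–7.
Every restaurant loses at least once (Isola loses to Ember; Ember loses to Grove; Kiln loses to Ember; Grove loses to Isola; Harvest loses to Isola). The majority relation contains the cycle Isola beats Grove beats Ember beats Isola, so there is no Condorcet winner.

none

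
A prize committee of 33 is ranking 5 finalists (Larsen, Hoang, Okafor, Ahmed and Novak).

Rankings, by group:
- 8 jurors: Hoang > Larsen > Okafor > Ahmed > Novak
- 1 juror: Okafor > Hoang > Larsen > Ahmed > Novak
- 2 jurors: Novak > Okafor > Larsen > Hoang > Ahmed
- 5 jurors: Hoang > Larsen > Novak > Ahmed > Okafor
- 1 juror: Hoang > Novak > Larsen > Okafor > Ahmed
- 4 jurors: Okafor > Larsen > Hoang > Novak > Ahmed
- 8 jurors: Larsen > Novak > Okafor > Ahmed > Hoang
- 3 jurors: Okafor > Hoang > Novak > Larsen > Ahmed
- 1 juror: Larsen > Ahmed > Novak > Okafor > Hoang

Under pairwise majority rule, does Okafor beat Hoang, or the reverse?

Okafor

Ballots ranking Okafor above Hoang: 1 + 2 + 4 + 8 + 3 + 1 = 19.
Ballots ranking Hoang above Okafor: 33 − 19 = 14.
Okafor wins the head-to-head 19–14.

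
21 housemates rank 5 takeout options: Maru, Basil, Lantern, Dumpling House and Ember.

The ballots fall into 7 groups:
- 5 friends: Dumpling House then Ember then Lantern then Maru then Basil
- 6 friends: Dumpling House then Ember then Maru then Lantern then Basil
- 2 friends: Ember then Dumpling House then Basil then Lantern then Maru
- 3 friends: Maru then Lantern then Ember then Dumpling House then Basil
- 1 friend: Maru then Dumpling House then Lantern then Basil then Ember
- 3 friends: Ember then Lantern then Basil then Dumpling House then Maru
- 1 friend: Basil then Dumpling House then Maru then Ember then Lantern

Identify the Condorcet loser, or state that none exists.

Head-to-head results (21 friends):
Maru–Basil: Maru 15–6.
Maru vs Lantern: 6+3+1+1 = 11 for Maru, 10 for Lantern — Maru by 11–10.
Maru vs Dumpling House: Dumpling House, 17–4.
Maru vs Ember: 3+1+1 = 5 for Maru, 16 for Ember — Ember by 16–5.
Basil–Lantern: Lantern 18–3.
Basil–Dumpling House: Dumpling House 17–4.
Basil vs Ember: 1+1 = 2 for Basil, 19 for Ember — Ember by 19–2.
Lantern vs Dumpling House: 6 to 15, Dumpling House.
Lantern vs Ember: Ember wins 17–4.
Dumpling House vs Ember: Dumpling House preferred on 5+6+1+1 = 13 ballots; Dumpling House wins 13–8.
Only Basil has no wins; Basil is the Condorcet loser.

Basil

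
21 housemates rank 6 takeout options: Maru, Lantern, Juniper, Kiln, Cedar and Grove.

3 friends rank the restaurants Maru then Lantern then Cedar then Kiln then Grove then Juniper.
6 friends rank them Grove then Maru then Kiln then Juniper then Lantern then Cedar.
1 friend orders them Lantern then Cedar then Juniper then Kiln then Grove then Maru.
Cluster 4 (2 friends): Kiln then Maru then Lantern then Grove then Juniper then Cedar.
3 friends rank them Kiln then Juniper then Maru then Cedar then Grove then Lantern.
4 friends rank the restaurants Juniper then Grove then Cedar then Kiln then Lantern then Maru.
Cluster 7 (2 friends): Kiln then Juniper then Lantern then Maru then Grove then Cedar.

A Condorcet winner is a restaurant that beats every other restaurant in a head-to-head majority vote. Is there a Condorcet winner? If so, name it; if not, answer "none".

Kiln

Head-to-head results (21 friends):
Maru vs Lantern: Maru wins 14–7.
Maru–Juniper: Maru 11–10.
Maru vs Kiln: Kiln wins 12–9.
Maru vs Cedar: Maru, 16–5.
Maru vs Grove: Grove, 11–10.
Lantern–Juniper: Juniper 15–6.
Lantern–Kiln: Kiln 17–4.
Lantern vs Cedar: Lantern, 14–7.
Lantern vs Grove: Grove wins 13–8.
Juniper vs Kiln: Kiln, 16–5.
Juniper vs Cedar: Juniper, 17–4.
Juniper vs Grove: Grove wins 11–10.
Kiln vs Cedar: Kiln wins 13–8.
Kiln–Grove: Kiln 11–10.
Cedar vs Grove: Grove, 14–7.
Kiln defeats every rival head-to-head and is the Condorcet winner.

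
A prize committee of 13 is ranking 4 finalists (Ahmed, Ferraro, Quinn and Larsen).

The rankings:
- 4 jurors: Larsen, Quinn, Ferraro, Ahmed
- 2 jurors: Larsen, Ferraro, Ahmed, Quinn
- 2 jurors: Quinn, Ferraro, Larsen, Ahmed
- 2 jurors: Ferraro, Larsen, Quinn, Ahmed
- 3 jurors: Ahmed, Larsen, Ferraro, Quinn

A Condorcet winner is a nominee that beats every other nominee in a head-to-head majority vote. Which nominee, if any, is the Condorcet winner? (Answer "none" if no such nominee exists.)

Check each pair by majority over 13 ballots:
Ahmed vs Ferraro: Ferraro wins 10–3.
Ahmed vs Quinn: Quinn wins 8–5.
Ahmed–Larsen: Larsen 10–3.
Ferraro–Quinn: Ferraro 7–6.
Ferraro vs Larsen: Larsen wins 9–4.
Quinn vs Larsen: Larsen wins 11–2.
Only Larsen has no losses; Larsen is the Condorcet winner.

Larsen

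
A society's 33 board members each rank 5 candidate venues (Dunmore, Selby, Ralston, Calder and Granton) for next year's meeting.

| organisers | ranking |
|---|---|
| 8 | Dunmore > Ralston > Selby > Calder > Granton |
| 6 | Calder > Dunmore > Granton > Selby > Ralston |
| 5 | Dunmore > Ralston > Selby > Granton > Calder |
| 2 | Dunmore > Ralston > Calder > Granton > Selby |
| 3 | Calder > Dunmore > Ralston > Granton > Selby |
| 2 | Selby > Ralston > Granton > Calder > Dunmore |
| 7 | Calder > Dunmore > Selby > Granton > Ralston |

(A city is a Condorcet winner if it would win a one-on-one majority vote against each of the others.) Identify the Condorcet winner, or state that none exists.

Head-to-head results (33 organisers):
Dunmore vs Selby: 31 to 2, Dunmore.
Dunmore vs Ralston: 31 to 2, Dunmore.
Dunmore vs Calder: Dunmore is ranked higher on 8+5+2 = 15 ballots, Calder on 18. Calder wins 18–15.
Dunmore vs Granton: 8+6+5+2+3+7 = 31 for Dunmore, 2 for Granton — Dunmore by 31–2.
Selby vs Ralston: Selby is ranked higher on 6+2+7 = 15 ballots, Ralston on 18. Ralston wins 18–15.
Selby vs Calder: Selby is ranked higher on 8+5+2 = 15 ballots, Calder on 18. Calder wins 18–15.
Selby vs Granton: 22 to 11, Selby.
Ralston vs Calder: Ralston preferred on 8+5+2+2 = 17 ballots; Ralston wins 17–16.
Ralston vs Granton: Ralston preferred on 8+5+2+3+2 = 20 ballots; Ralston wins 20–13.
Calder vs Granton: 26 to 7, Calder.
No city is unbeaten: Dunmore loses to Calder; Selby loses to Dunmore; Ralston loses to Dunmore; Calder loses to Ralston; Granton loses to Dunmore. In particular Dunmore > Ralston > Calder > Dunmore is a majority cycle — no Condorcet winner exists.

none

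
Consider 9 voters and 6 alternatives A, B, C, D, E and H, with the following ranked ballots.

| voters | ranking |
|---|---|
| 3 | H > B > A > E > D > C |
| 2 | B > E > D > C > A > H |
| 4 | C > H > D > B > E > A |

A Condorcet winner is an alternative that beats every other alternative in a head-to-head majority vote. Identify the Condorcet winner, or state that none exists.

none

Check each pair by majority over 9 ballots:
A vs B: A is ranked higher on 0 ballots, B on 9. B wins 9–0.
A vs C: C, 6–3.
A vs D: D, 6–3.
A vs E: E wins 6–3.
A vs H: A is ranked higher on 2 ballots, H on 7. H wins 7–2.
B vs C: B is ranked higher on 3+2 = 5 ballots, C on 4. B wins 5–4.
B vs D: B wins 5–4.
B–E: B 9–0.
B vs H: B preferred on 2 ballots; H wins 7–2.
C vs D: 4 to 5, D.
C vs E: E, 5–4.
C vs H: C wins 6–3.
D vs E: E wins 5–4.
D vs H: 2 to 7, H.
E vs H: E is ranked higher on 2 ballots, H on 7. H wins 7–2.
No alternative is unbeaten: A loses to B; B loses to H; C loses to B; D loses to B; E loses to B; H loses to C. In particular B beats C beats H beats B is a majority cycle — no Condorcet winner exists.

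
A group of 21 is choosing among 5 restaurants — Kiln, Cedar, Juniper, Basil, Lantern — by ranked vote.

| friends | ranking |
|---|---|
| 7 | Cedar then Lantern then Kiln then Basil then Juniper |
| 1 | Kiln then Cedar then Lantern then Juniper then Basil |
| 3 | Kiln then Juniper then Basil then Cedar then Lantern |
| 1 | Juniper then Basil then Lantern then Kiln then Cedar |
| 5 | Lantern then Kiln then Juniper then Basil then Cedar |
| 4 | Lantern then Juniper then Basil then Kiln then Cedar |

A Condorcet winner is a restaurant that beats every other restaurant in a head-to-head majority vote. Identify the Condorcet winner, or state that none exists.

Check each pair by majority over 21 ballots:
Kiln vs Cedar: 1+3+1+5+4 = 14 for Kiln, 7 for Cedar — Kiln by 14–7.
Kiln vs Juniper: 7+1+3+5 = 16 for Kiln, 5 for Juniper — Kiln by 16–5.
Kiln vs Basil: Kiln preferred on 7+1+3+5 = 16 ballots; Kiln wins 16–5.
Kiln vs Lantern: Kiln is ranked higher on 1+3 = 4 ballots, Lantern on 17. Lantern wins 17–4.
Cedar vs Juniper: 8 to 13, Juniper.
Cedar vs Basil: 7+1 = 8 for Cedar, 13 for Basil — Basil by 13–8.
Cedar vs Lantern: 7+1+3 = 11 for Cedar, 10 for Lantern — Cedar by 11–10.
Juniper vs Basil: Juniper is ranked higher on 1+3+1+5+4 = 14 ballots, Basil on 7. Juniper wins 14–7.
Juniper vs Lantern: Juniper is ranked higher on 3+1 = 4 ballots, Lantern on 17. Lantern wins 17–4.
Basil vs Lantern: Basil is ranked higher on 3+1 = 4 ballots, Lantern on 17. Lantern wins 17–4.
No restaurant is unbeaten: Kiln loses to Lantern; Cedar loses to Kiln; Juniper loses to Kiln; Basil loses to Kiln; Lantern loses to Cedar. In particular Kiln → Cedar → Lantern → Kiln is a majority cycle — no Condorcet winner exists.

none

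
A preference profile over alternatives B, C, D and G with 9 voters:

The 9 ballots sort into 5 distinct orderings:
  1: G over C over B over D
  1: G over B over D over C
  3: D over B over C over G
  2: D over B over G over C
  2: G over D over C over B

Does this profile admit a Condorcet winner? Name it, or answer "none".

Head-to-head results (9 voters):
B vs C: 6 to 3, B.
B vs D: D, 7–2.
B vs G: B wins 5–4.
C–D: D 8–1.
C vs G: C preferred on 3 ballots; G wins 6–3.
D–G: D 5–4.
D defeats every rival head-to-head and is the Condorcet winner.

D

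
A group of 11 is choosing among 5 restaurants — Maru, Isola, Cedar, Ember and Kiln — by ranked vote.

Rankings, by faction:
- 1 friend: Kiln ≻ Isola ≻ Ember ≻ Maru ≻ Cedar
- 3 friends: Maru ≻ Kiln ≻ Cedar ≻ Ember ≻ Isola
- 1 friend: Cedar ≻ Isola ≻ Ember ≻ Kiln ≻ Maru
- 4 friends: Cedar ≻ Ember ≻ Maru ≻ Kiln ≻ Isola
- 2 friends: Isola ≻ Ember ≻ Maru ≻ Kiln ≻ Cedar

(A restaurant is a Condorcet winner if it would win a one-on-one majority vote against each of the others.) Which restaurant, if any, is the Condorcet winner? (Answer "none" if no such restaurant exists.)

Head-to-head results (11 friends):
Maru–Isola: Maru 7–4.
Maru–Cedar: Maru 6–5.
Maru vs Ember: Ember, 8–3.
Maru vs Kiln: Maru wins 9–2.
Isola vs Cedar: Cedar, 8–3.
Isola–Ember: Ember 7–4.
Isola–Kiln: Kiln 8–3.
Cedar vs Ember: Cedar, 8–3.
Cedar–Kiln: Kiln 6–5.
Ember–Kiln: Ember 7–4.
Each restaurant drops at least one matchup (Maru loses to Ember; Isola loses to Maru; Cedar loses to Maru; Ember loses to Cedar; Kiln loses to Maru); the cycle Maru beats Cedar beats Ember beats Maru rules out a Condorcet winner.

none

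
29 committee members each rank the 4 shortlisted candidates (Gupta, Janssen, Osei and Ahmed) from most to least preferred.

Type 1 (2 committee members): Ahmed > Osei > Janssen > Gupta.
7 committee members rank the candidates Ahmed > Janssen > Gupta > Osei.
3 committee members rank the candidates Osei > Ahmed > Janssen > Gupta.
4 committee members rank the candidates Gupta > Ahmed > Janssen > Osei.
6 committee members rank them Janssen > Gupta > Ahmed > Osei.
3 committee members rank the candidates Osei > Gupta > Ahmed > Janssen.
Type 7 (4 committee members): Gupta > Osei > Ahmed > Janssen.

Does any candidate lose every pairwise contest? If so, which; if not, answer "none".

Osei

Pairwise majorities:
Gupta vs Janssen: Janssen wins 18–11.
Gupta vs Osei: Gupta, 21–8.
Gupta vs Ahmed: 4+6+3+4 = 17 for Gupta, 12 for Ahmed — Gupta by 17–12.
Janssen–Osei: Janssen 17–12.
Janssen vs Ahmed: Janssen preferred on 6 ballots; Ahmed wins 23–6.
Osei vs Ahmed: Ahmed wins 19–10.
Osei is beaten in every head-to-head and is the Condorcet loser.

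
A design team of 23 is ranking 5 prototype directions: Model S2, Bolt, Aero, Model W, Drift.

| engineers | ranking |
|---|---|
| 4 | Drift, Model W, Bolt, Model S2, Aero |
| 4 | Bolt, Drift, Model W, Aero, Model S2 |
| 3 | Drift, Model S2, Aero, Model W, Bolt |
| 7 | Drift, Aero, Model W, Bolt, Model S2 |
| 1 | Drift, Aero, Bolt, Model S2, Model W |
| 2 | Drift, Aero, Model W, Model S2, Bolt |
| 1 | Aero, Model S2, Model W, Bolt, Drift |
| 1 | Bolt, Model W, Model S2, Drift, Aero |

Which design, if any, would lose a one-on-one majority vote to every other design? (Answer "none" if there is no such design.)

Model S2

Pairwise majorities:
Model S2 vs Bolt: Bolt wins 17–6.
Model S2 vs Aero: 4+3+1 = 8 for Model S2, 15 for Aero — Aero by 15–8.
Model S2 vs Model W: Model W wins 18–5.
Model S2 vs Drift: 1+1 = 2 for Model S2, 21 for Drift — Drift by 21–2.
Bolt vs Aero: 9 to 14, Aero.
Bolt vs Model W: 6 to 17, Model W.
Bolt–Drift: Drift 17–6.
Aero–Model W: Aero 14–9.
Aero–Drift: Drift 22–1.
Model W vs Drift: 2 to 21, Drift.
Model S2 loses to every other design — it is the Condorcet loser.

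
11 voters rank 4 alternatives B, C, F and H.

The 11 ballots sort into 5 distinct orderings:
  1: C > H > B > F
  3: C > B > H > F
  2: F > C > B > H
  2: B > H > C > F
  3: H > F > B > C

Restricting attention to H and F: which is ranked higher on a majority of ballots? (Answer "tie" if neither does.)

Ballots ranking H above F: 1 + 3 + 2 + 3 = 9.
Ballots ranking F above H: 11 − 9 = 2.
H wins the head-to-head 9–2.

H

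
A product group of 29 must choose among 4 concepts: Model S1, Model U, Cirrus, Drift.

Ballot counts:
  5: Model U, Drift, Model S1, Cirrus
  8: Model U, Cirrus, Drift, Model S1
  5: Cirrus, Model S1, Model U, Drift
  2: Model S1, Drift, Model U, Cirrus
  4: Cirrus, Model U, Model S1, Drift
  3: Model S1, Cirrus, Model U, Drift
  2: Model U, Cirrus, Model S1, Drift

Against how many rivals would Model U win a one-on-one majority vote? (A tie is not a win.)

Model U against each rival (29 engineers):
Model U–Model S1: Model U 19–10.
Model U vs Cirrus: 17 to 12, Model U.
Model U vs Drift: 27 to 2, Model U.
Model U beats Model S1, Cirrus, Drift — 3 pairwise wins.

3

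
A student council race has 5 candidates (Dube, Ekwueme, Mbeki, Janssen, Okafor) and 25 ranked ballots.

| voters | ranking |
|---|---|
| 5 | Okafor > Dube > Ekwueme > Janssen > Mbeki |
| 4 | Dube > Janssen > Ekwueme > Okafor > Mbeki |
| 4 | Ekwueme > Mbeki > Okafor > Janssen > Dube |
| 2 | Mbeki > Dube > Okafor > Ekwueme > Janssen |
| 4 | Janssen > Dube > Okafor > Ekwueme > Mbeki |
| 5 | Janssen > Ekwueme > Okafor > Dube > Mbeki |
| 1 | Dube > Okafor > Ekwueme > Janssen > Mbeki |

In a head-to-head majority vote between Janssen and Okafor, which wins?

Ballots ranking Janssen above Okafor: 4 + 4 + 5 = 13.
Ballots ranking Okafor above Janssen: 25 − 13 = 12.
Janssen wins the head-to-head 13–12.

Janssen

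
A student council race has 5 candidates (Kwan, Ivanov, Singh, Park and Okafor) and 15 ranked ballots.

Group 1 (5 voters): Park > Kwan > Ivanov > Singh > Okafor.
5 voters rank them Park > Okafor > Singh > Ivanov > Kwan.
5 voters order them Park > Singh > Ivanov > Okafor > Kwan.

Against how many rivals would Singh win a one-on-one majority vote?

3

Singh against each rival (15 voters):
Singh vs Kwan: Singh wins 10–5.
Singh vs Ivanov: Singh wins 10–5.
Singh vs Park: Singh is ranked higher on 0 ballots, Park on 15. Park wins 15–0.
Singh vs Okafor: 10 to 5, Singh.
Singh beats Kwan, Ivanov, Okafor; loses to Park — 3 pairwise wins.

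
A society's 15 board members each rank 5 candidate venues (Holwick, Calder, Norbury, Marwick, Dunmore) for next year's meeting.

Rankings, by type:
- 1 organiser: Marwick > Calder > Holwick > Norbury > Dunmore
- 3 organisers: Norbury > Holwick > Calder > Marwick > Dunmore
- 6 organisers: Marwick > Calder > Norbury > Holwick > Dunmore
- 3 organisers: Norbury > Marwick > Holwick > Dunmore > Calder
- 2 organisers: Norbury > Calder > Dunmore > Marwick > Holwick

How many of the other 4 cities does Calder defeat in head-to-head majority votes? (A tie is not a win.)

Calder against each rival (15 organisers):
Calder vs Holwick: Calder is ranked higher on 1+6+2 = 9 ballots, Holwick on 6. Calder wins 9–6.
Calder vs Norbury: Norbury, 8–7.
Calder vs Marwick: Marwick wins 10–5.
Calder vs Dunmore: Calder is ranked higher on 1+3+6+2 = 12 ballots, Dunmore on 3. Calder wins 12–3.
Calder beats Holwick, Dunmore; loses to Norbury, Marwick — 2 pairwise wins.

2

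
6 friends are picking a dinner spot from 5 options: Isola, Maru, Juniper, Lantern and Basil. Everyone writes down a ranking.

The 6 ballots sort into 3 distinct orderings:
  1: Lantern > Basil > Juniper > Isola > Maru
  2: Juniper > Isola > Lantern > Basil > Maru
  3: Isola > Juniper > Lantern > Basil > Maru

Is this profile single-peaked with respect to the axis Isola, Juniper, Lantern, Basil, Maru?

yes

Axis positions: Isola=1, Juniper=2, Lantern=3, Basil=4, Maru=5.
Ballot type 1 (peak Lantern at position 3): ranking walks positions 3-4-2-1-5, expanding outward from the peak — single-peaked.
Ballot type 2 (peak Juniper at position 2): ranking walks positions 2-1-3-4-5, expanding outward from the peak — single-peaked.
Ballot type 3 (peak Isola at position 1): ranking walks positions 1-2-3-4-5, expanding outward from the peak — single-peaked.
Every ranking is single-peaked on this axis.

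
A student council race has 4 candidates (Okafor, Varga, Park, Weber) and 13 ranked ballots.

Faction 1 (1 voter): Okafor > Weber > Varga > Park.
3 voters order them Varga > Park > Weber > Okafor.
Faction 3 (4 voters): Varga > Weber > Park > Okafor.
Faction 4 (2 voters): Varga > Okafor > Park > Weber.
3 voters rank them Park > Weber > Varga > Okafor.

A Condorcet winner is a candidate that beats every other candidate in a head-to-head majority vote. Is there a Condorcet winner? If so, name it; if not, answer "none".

Varga

Head-to-head results (13 voters):
Okafor vs Varga: 1 for Okafor, 12 for Varga — Varga by 12–1.
Okafor vs Park: Park, 10–3.
Okafor vs Weber: 1+2 = 3 for Okafor, 10 for Weber — Weber by 10–3.
Varga vs Park: 10 to 3, Varga.
Varga–Weber: Varga 9–4.
Park vs Weber: Park, 8–5.
Varga defeats every rival head-to-head and is the Condorcet winner.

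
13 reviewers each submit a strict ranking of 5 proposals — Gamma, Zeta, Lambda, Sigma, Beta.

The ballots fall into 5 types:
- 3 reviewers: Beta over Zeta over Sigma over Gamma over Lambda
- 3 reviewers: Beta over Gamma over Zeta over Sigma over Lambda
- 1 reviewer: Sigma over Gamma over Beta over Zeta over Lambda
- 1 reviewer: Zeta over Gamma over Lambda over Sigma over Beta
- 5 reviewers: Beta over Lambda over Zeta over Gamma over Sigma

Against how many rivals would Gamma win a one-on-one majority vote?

Gamma against each rival (13 reviewers):
Gamma vs Zeta: 3+1 = 4 for Gamma, 9 for Zeta — Zeta by 9–4.
Gamma vs Lambda: 8 to 5, Gamma.
Gamma vs Sigma: Gamma is ranked higher on 3+1+5 = 9 ballots, Sigma on 4. Gamma wins 9–4.
Gamma vs Beta: Beta wins 11–2.
Gamma beats Lambda, Sigma; loses to Zeta, Beta — 2 pairwise wins.

2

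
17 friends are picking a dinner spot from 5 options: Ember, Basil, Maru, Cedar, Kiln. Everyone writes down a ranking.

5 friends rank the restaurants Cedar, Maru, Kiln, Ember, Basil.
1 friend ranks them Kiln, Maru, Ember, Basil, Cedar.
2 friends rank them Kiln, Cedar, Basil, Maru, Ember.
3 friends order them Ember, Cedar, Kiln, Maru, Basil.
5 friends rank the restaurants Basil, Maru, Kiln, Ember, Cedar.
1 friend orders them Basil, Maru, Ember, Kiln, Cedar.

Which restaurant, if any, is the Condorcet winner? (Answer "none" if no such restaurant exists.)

none

Pairwise majorities:
Ember–Basil: Ember 9–8.
Ember vs Maru: Maru wins 14–3.
Ember vs Cedar: 1+3+5+1 = 10 for Ember, 7 for Cedar — Ember by 10–7.
Ember vs Kiln: 4 to 13, Kiln.
Basil vs Maru: Maru wins 9–8.
Basil vs Cedar: 1+5+1 = 7 for Basil, 10 for Cedar — Cedar by 10–7.
Basil vs Kiln: Basil is ranked higher on 5+1 = 6 ballots, Kiln on 11. Kiln wins 11–6.
Maru vs Cedar: 7 to 10, Cedar.
Maru vs Kiln: 11 to 6, Maru.
Cedar vs Kiln: 8 to 9, Kiln.
Each restaurant drops at least one matchup (Ember loses to Maru; Basil loses to Ember; Maru loses to Cedar; Cedar loses to Ember; Kiln loses to Maru); the cycle Ember beats Cedar beats Maru beats Ember rules out a Condorcet winner.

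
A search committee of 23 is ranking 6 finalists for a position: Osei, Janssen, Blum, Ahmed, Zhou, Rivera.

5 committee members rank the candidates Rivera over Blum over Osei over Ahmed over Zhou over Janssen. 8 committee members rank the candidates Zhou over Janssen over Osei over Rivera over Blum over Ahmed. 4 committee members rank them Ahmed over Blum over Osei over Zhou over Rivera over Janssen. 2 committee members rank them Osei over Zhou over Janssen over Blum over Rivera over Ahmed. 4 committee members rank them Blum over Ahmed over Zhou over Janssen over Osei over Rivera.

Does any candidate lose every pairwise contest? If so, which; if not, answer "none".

none

Pairwise majorities:
Osei vs Janssen: Janssen, 12–11.
Osei vs Blum: Blum, 13–10.
Osei–Ahmed: Osei 15–8.
Osei vs Zhou: Osei is ranked higher on 5+4+2 = 11 ballots, Zhou on 12. Zhou wins 12–11.
Osei vs Rivera: Osei is ranked higher on 8+4+2+4 = 18 ballots, Rivera on 5. Osei wins 18–5.
Janssen vs Blum: Blum, 13–10.
Janssen vs Ahmed: 10 to 13, Ahmed.
Janssen vs Zhou: Zhou wins 23–0.
Janssen vs Rivera: 14 to 9, Janssen.
Blum–Ahmed: Blum 19–4.
Blum vs Zhou: 13 to 10, Blum.
Blum vs Rivera: Blum is ranked higher on 4+2+4 = 10 ballots, Rivera on 13. Rivera wins 13–10.
Ahmed vs Zhou: Ahmed, 13–10.
Ahmed vs Rivera: 8 to 15, Rivera.
Zhou vs Rivera: Zhou, 18–5.
No candidate is winless: Osei beats Ahmed; Janssen beats Osei; Blum beats Osei; Ahmed beats Janssen; Zhou beats Osei; Rivera beats Blum. There is no Condorcet loser.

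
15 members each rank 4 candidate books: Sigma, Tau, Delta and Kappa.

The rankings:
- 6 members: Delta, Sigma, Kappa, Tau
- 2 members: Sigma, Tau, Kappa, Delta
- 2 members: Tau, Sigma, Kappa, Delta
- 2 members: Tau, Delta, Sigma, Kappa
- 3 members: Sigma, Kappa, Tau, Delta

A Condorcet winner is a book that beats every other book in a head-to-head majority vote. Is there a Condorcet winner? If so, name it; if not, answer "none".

Pairwise majorities:
Sigma–Tau: Sigma 11–4.
Sigma vs Delta: Delta wins 8–7.
Sigma vs Kappa: Sigma wins 15–0.
Tau vs Delta: Tau, 9–6.
Tau–Kappa: Kappa 9–6.
Delta vs Kappa: 6+2 = 8 for Delta, 7 for Kappa — Delta by 8–7.
No book is unbeaten: Sigma loses to Delta; Tau loses to Sigma; Delta loses to Tau; Kappa loses to Sigma. In particular Sigma > Tau > Delta > Sigma is a majority cycle — no Condorcet winner exists.

none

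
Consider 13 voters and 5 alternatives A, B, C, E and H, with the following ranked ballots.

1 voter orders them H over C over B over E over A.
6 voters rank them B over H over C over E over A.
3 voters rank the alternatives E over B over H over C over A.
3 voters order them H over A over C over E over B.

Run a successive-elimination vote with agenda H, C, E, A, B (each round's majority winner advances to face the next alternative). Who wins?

B

Round 1: H vs C — 13–0, H advances.
Round 2: H vs E — 10–3, H advances.
Round 3: H vs A — 13–0, H advances.
Round 4: H vs B — 4–9, B advances.
B survives the agenda.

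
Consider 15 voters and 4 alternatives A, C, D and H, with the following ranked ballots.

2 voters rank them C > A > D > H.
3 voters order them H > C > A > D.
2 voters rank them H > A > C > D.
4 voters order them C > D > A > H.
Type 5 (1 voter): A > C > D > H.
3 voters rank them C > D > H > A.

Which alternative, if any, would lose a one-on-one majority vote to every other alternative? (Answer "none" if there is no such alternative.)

Pairwise majorities:
A vs C: C, 12–3.
A vs D: A, 8–7.
A vs H: A is ranked higher on 2+4+1 = 7 ballots, H on 8. H wins 8–7.
C vs D: 2+3+2+4+1+3 = 15 for C, 0 for D — C by 15–0.
C vs H: C preferred on 2+4+1+3 = 10 ballots; C wins 10–5.
D vs H: 10 to 5, D.
Every alternative wins at least one matchup (A beats D; C beats A; D beats H; H beats A), so there is no Condorcet loser.

none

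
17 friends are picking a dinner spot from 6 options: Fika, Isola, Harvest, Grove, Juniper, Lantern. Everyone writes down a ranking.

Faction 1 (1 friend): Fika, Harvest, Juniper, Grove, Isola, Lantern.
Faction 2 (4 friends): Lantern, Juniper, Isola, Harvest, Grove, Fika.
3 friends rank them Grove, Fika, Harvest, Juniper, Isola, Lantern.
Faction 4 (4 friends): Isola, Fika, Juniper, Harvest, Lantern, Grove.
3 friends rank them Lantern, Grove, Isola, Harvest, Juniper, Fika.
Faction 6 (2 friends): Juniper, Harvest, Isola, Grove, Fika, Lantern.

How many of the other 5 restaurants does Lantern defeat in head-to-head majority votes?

1

Lantern against each rival (17 friends):
Lantern vs Fika: 4+3 = 7 for Lantern, 10 for Fika — Fika by 10–7.
Lantern vs Isola: Lantern preferred on 4+3 = 7 ballots; Isola wins 10–7.
Lantern vs Harvest: Harvest wins 10–7.
Lantern vs Grove: Lantern, 11–6.
Lantern–Juniper: Juniper 10–7.
Lantern beats Grove; loses to Fika, Isola, Harvest, Juniper — 1 pairwise win.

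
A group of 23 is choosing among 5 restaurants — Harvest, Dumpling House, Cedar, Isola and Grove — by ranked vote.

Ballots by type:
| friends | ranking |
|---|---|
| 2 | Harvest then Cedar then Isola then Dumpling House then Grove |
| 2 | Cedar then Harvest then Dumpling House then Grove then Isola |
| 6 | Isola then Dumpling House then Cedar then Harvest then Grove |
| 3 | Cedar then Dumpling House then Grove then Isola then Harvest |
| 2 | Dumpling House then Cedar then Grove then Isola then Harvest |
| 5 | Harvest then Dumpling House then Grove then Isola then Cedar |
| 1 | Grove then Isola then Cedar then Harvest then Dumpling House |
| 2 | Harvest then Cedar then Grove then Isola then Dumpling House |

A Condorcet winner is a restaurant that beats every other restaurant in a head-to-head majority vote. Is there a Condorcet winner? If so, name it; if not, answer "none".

none

Check each pair by majority over 23 ballots:
Harvest vs Dumpling House: 2+2+5+1+2 = 12 for Harvest, 11 for Dumpling House — Harvest by 12–11.
Harvest vs Cedar: Cedar, 14–9.
Harvest–Isola: Isola 12–11.
Harvest vs Grove: Harvest, 17–6.
Dumpling House vs Cedar: Dumpling House wins 13–10.
Dumpling House vs Isola: Dumpling House wins 12–11.
Dumpling House vs Grove: Dumpling House, 20–3.
Cedar vs Isola: 11 to 12, Isola.
Cedar vs Grove: Cedar preferred on 2+2+6+3+2+2 = 17 ballots; Cedar wins 17–6.
Isola vs Grove: 2+6 = 8 for Isola, 15 for Grove — Grove by 15–8.
No restaurant is unbeaten: Harvest loses to Cedar; Dumpling House loses to Harvest; Cedar loses to Dumpling House; Isola loses to Dumpling House; Grove loses to Harvest. In particular Harvest beats Dumpling House beats Cedar beats Harvest is a majority cycle — no Condorcet winner exists.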